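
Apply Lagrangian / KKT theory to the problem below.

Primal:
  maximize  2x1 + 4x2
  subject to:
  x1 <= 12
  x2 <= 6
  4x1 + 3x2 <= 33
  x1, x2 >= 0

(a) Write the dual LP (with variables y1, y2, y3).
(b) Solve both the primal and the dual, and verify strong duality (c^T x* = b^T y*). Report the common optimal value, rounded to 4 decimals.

The standard primal-dual pair for 'max c^T x s.t. A x <= b, x >= 0' is:
  Dual:  min b^T y  s.t.  A^T y >= c,  y >= 0.

So the dual LP is:
  minimize  12y1 + 6y2 + 33y3
  subject to:
    y1 + 4y3 >= 2
    y2 + 3y3 >= 4
    y1, y2, y3 >= 0

Solving the primal: x* = (3.75, 6).
  primal value c^T x* = 31.5.
Solving the dual: y* = (0, 2.5, 0.5).
  dual value b^T y* = 31.5.
Strong duality: c^T x* = b^T y*. Confirmed.

31.5


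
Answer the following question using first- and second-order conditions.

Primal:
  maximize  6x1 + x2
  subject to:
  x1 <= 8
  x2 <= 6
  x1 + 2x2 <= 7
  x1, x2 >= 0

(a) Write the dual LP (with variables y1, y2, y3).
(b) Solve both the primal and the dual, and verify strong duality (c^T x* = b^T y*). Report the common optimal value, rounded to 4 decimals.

The standard primal-dual pair for 'max c^T x s.t. A x <= b, x >= 0' is:
  Dual:  min b^T y  s.t.  A^T y >= c,  y >= 0.

So the dual LP is:
  minimize  8y1 + 6y2 + 7y3
  subject to:
    y1 + y3 >= 6
    y2 + 2y3 >= 1
    y1, y2, y3 >= 0

Solving the primal: x* = (7, 0).
  primal value c^T x* = 42.
Solving the dual: y* = (0, 0, 6).
  dual value b^T y* = 42.
Strong duality: c^T x* = b^T y*. Confirmed.

42


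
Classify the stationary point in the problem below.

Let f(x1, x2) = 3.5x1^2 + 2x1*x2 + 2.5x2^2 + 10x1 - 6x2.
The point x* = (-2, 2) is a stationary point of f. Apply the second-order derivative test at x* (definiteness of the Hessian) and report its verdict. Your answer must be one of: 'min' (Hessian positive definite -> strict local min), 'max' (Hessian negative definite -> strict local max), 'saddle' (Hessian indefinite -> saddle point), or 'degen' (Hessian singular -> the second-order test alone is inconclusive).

Compute the Hessian H = grad^2 f:
  H = [[7, 2], [2, 5]]
Verify stationarity: grad f(x*) = H x* + g = (0, 0).
Eigenvalues of H: 3.7639, 8.2361.
Both eigenvalues > 0, so H is positive definite -> x* is a strict local min.

min


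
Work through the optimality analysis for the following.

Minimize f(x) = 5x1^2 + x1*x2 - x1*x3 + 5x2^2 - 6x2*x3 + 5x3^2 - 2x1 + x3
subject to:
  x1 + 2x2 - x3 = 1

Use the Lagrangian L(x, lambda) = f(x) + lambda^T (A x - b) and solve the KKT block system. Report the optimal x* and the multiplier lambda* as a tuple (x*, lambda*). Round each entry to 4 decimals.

Form the Lagrangian:
  L(x, lambda) = (1/2) x^T Q x + c^T x + lambda^T (A x - b)
Stationarity (grad_x L = 0): Q x + c + A^T lambda = 0.
Primal feasibility: A x = b.

This gives the KKT block system:
  [ Q   A^T ] [ x     ]   [-c ]
  [ A    0  ] [ lambda ] = [ b ]

Solving the linear system:
  x*      = (0.3478, 0.2876, -0.0769)
  lambda* = (-1.8428)
  f(x*)   = 0.5351

x* = (0.3478, 0.2876, -0.0769), lambda* = (-1.8428)


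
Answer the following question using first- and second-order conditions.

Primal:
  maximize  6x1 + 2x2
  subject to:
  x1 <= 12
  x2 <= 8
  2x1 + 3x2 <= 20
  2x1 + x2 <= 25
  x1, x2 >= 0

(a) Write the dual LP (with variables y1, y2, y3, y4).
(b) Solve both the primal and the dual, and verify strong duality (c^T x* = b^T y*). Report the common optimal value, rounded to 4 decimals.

The standard primal-dual pair for 'max c^T x s.t. A x <= b, x >= 0' is:
  Dual:  min b^T y  s.t.  A^T y >= c,  y >= 0.

So the dual LP is:
  minimize  12y1 + 8y2 + 20y3 + 25y4
  subject to:
    y1 + 2y3 + 2y4 >= 6
    y2 + 3y3 + y4 >= 2
    y1, y2, y3, y4 >= 0

Solving the primal: x* = (10, 0).
  primal value c^T x* = 60.
Solving the dual: y* = (0, 0, 3, 0).
  dual value b^T y* = 60.
Strong duality: c^T x* = b^T y*. Confirmed.

60


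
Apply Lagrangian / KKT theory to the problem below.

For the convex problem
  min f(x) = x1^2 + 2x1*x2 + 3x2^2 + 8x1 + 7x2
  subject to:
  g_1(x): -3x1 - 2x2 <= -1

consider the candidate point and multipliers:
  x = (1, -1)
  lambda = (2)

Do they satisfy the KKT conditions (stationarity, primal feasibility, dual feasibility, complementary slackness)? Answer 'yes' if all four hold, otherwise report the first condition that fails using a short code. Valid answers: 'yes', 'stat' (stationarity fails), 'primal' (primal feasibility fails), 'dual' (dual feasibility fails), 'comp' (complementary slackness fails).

Gradient of f: grad f(x) = Q x + c = (8, 3)
Constraint values g_i(x) = a_i^T x - b_i:
  g_1((1, -1)) = 0
Stationarity residual: grad f(x) + sum_i lambda_i a_i = (2, -1)
  -> stationarity FAILS
Primal feasibility (all g_i <= 0): OK
Dual feasibility (all lambda_i >= 0): OK
Complementary slackness (lambda_i * g_i(x) = 0 for all i): OK

Verdict: the first failing condition is stationarity -> stat.

stat


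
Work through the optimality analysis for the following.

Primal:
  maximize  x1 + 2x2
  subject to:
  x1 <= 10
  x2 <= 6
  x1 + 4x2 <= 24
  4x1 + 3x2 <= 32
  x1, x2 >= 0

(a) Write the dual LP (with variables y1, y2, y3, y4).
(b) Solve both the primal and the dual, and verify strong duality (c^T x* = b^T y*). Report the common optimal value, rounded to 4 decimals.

The standard primal-dual pair for 'max c^T x s.t. A x <= b, x >= 0' is:
  Dual:  min b^T y  s.t.  A^T y >= c,  y >= 0.

So the dual LP is:
  minimize  10y1 + 6y2 + 24y3 + 32y4
  subject to:
    y1 + y3 + 4y4 >= 1
    y2 + 4y3 + 3y4 >= 2
    y1, y2, y3, y4 >= 0

Solving the primal: x* = (4.3077, 4.9231).
  primal value c^T x* = 14.1538.
Solving the dual: y* = (0, 0, 0.3846, 0.1538).
  dual value b^T y* = 14.1538.
Strong duality: c^T x* = b^T y*. Confirmed.

14.1538


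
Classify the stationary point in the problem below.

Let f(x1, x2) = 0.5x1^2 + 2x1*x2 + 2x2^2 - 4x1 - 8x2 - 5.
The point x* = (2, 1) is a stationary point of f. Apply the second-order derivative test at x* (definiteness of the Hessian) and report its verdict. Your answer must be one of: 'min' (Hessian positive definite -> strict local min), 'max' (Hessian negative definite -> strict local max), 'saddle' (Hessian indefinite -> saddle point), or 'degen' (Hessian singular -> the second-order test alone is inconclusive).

Compute the Hessian H = grad^2 f:
  H = [[1, 2], [2, 4]]
Verify stationarity: grad f(x*) = H x* + g = (0, 0).
Eigenvalues of H: 0, 5.
H has a zero eigenvalue (singular; positive semidefinite but not definite), so H is neither positive definite, negative definite, nor indefinite. The second-order test alone is inconclusive -> degen.
(Indeed, f is constant along the null direction of H through x*, so x* is not a strict local extremum.)

degen


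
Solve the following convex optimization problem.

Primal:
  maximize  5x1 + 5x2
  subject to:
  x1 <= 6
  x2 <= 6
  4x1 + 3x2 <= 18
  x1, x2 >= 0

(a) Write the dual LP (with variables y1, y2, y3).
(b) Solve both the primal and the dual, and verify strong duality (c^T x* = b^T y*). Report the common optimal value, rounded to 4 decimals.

The standard primal-dual pair for 'max c^T x s.t. A x <= b, x >= 0' is:
  Dual:  min b^T y  s.t.  A^T y >= c,  y >= 0.

So the dual LP is:
  minimize  6y1 + 6y2 + 18y3
  subject to:
    y1 + 4y3 >= 5
    y2 + 3y3 >= 5
    y1, y2, y3 >= 0

Solving the primal: x* = (0, 6).
  primal value c^T x* = 30.
Solving the dual: y* = (0, 1.25, 1.25).
  dual value b^T y* = 30.
Strong duality: c^T x* = b^T y*. Confirmed.

30


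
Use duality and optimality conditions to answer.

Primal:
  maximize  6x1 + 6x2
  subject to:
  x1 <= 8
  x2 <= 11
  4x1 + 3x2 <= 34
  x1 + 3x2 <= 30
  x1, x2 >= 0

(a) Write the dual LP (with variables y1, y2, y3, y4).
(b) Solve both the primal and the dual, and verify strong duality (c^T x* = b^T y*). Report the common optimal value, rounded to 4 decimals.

The standard primal-dual pair for 'max c^T x s.t. A x <= b, x >= 0' is:
  Dual:  min b^T y  s.t.  A^T y >= c,  y >= 0.

So the dual LP is:
  minimize  8y1 + 11y2 + 34y3 + 30y4
  subject to:
    y1 + 4y3 + y4 >= 6
    y2 + 3y3 + 3y4 >= 6
    y1, y2, y3, y4 >= 0

Solving the primal: x* = (1.3333, 9.5556).
  primal value c^T x* = 65.3333.
Solving the dual: y* = (0, 0, 1.3333, 0.6667).
  dual value b^T y* = 65.3333.
Strong duality: c^T x* = b^T y*. Confirmed.

65.3333


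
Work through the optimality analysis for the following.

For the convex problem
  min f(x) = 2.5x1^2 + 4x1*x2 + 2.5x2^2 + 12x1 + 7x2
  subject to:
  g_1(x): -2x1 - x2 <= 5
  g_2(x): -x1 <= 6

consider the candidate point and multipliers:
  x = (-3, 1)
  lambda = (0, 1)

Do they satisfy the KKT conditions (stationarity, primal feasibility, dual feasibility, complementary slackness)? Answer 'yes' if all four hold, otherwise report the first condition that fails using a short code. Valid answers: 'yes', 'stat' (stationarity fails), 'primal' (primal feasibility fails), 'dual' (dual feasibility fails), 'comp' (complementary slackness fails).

Gradient of f: grad f(x) = Q x + c = (1, 0)
Constraint values g_i(x) = a_i^T x - b_i:
  g_1((-3, 1)) = 0
  g_2((-3, 1)) = -3
Stationarity residual: grad f(x) + sum_i lambda_i a_i = (0, 0)
  -> stationarity OK
Primal feasibility (all g_i <= 0): OK
Dual feasibility (all lambda_i >= 0): OK
Complementary slackness (lambda_i * g_i(x) = 0 for all i): FAILS

Verdict: the first failing condition is complementary_slackness -> comp.

comp


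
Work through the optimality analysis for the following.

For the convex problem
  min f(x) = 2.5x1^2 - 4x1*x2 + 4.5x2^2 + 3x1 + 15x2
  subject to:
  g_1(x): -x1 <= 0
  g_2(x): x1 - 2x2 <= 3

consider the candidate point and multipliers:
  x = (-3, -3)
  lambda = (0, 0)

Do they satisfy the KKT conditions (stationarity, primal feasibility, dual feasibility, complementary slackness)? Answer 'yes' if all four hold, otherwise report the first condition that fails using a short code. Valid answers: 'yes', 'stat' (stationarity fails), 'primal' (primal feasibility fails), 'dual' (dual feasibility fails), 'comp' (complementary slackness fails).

Gradient of f: grad f(x) = Q x + c = (0, 0)
Constraint values g_i(x) = a_i^T x - b_i:
  g_1((-3, -3)) = 3
  g_2((-3, -3)) = 0
Stationarity residual: grad f(x) + sum_i lambda_i a_i = (0, 0)
  -> stationarity OK
Primal feasibility (all g_i <= 0): FAILS
Dual feasibility (all lambda_i >= 0): OK
Complementary slackness (lambda_i * g_i(x) = 0 for all i): OK

Verdict: the first failing condition is primal_feasibility -> primal.

primal


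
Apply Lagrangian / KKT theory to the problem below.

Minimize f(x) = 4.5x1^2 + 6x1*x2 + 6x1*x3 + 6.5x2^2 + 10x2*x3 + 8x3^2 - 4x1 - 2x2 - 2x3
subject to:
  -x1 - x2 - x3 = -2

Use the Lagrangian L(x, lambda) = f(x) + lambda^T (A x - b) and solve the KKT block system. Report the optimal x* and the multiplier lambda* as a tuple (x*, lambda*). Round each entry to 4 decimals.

Form the Lagrangian:
  L(x, lambda) = (1/2) x^T Q x + c^T x + lambda^T (A x - b)
Stationarity (grad_x L = 0): Q x + c + A^T lambda = 0.
Primal feasibility: A x = b.

This gives the KKT block system:
  [ Q   A^T ] [ x     ]   [-c ]
  [ A    0  ] [ lambda ] = [ b ]

Solving the linear system:
  x*      = (1.5556, 0.2963, 0.1481)
  lambda* = (12.6667)
  f(x*)   = 9.1111

x* = (1.5556, 0.2963, 0.1481), lambda* = (12.6667)


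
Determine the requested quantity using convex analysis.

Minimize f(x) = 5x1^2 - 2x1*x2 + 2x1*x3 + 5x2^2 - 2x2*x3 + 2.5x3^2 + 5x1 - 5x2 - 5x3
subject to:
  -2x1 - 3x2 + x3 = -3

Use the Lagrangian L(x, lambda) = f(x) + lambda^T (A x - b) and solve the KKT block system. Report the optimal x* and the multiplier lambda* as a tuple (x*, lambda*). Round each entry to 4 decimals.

Form the Lagrangian:
  L(x, lambda) = (1/2) x^T Q x + c^T x + lambda^T (A x - b)
Stationarity (grad_x L = 0): Q x + c + A^T lambda = 0.
Primal feasibility: A x = b.

This gives the KKT block system:
  [ Q   A^T ] [ x     ]   [-c ]
  [ A    0  ] [ lambda ] = [ b ]

Solving the linear system:
  x*      = (-0.0095, 1.3787, 1.1172)
  lambda* = (2.1907)
  f(x*)   = -2.9775

x* = (-0.0095, 1.3787, 1.1172), lambda* = (2.1907)


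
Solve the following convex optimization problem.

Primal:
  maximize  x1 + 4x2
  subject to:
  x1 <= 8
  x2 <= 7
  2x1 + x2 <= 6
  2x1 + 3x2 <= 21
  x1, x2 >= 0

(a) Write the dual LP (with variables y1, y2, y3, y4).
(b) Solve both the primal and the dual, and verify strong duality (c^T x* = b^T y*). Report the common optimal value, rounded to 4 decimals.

The standard primal-dual pair for 'max c^T x s.t. A x <= b, x >= 0' is:
  Dual:  min b^T y  s.t.  A^T y >= c,  y >= 0.

So the dual LP is:
  minimize  8y1 + 7y2 + 6y3 + 21y4
  subject to:
    y1 + 2y3 + 2y4 >= 1
    y2 + y3 + 3y4 >= 4
    y1, y2, y3, y4 >= 0

Solving the primal: x* = (0, 6).
  primal value c^T x* = 24.
Solving the dual: y* = (0, 0, 4, 0).
  dual value b^T y* = 24.
Strong duality: c^T x* = b^T y*. Confirmed.

24


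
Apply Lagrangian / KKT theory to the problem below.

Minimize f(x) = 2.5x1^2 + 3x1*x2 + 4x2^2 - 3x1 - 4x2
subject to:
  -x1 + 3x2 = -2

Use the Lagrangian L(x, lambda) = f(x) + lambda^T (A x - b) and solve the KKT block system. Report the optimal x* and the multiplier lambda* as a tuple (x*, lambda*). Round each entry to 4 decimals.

Form the Lagrangian:
  L(x, lambda) = (1/2) x^T Q x + c^T x + lambda^T (A x - b)
Stationarity (grad_x L = 0): Q x + c + A^T lambda = 0.
Primal feasibility: A x = b.

This gives the KKT block system:
  [ Q   A^T ] [ x     ]   [-c ]
  [ A    0  ] [ lambda ] = [ b ]

Solving the linear system:
  x*      = (1.0282, -0.3239)
  lambda* = (1.169)
  f(x*)   = 0.2746

x* = (1.0282, -0.3239), lambda* = (1.169)


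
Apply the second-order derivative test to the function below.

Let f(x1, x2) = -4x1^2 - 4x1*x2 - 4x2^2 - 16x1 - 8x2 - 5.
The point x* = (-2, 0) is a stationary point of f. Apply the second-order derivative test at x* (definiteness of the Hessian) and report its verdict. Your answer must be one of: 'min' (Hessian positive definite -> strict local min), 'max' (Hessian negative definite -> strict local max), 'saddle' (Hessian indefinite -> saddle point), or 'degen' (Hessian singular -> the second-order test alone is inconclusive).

Compute the Hessian H = grad^2 f:
  H = [[-8, -4], [-4, -8]]
Verify stationarity: grad f(x*) = H x* + g = (0, 0).
Eigenvalues of H: -12, -4.
Both eigenvalues < 0, so H is negative definite -> x* is a strict local max.

max


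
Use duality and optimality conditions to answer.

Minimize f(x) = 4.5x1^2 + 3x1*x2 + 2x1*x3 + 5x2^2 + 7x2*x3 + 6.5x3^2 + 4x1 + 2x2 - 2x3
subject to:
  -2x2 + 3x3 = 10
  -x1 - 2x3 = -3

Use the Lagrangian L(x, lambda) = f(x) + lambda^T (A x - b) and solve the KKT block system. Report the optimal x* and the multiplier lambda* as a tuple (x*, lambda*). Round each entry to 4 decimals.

Form the Lagrangian:
  L(x, lambda) = (1/2) x^T Q x + c^T x + lambda^T (A x - b)
Stationarity (grad_x L = 0): Q x + c + A^T lambda = 0.
Primal feasibility: A x = b.

This gives the KKT block system:
  [ Q   A^T ] [ x     ]   [-c ]
  [ A    0  ] [ lambda ] = [ b ]

Solving the linear system:
  x*      = (-0.6541, -2.2594, 1.8271)
  lambda* = (-4.8835, -5.0113)
  f(x*)   = 11.5056

x* = (-0.6541, -2.2594, 1.8271), lambda* = (-4.8835, -5.0113)


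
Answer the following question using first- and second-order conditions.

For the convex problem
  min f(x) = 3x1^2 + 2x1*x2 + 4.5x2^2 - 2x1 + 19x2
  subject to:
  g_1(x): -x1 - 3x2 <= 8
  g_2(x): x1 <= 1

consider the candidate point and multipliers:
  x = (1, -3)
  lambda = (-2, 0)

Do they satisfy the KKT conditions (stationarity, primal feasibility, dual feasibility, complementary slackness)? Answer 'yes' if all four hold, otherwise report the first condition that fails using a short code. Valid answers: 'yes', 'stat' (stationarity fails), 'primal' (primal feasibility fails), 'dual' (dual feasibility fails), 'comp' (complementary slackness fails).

Gradient of f: grad f(x) = Q x + c = (-2, -6)
Constraint values g_i(x) = a_i^T x - b_i:
  g_1((1, -3)) = 0
  g_2((1, -3)) = 0
Stationarity residual: grad f(x) + sum_i lambda_i a_i = (0, 0)
  -> stationarity OK
Primal feasibility (all g_i <= 0): OK
Dual feasibility (all lambda_i >= 0): FAILS
Complementary slackness (lambda_i * g_i(x) = 0 for all i): OK

Verdict: the first failing condition is dual_feasibility -> dual.

dual


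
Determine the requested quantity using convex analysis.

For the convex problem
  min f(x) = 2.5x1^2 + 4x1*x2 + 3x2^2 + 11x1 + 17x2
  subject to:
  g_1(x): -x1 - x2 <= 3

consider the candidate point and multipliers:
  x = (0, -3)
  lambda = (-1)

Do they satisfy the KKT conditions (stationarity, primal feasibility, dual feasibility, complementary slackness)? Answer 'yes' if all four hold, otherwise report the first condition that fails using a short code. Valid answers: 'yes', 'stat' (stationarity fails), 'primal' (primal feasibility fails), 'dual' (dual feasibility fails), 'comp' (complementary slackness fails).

Gradient of f: grad f(x) = Q x + c = (-1, -1)
Constraint values g_i(x) = a_i^T x - b_i:
  g_1((0, -3)) = 0
Stationarity residual: grad f(x) + sum_i lambda_i a_i = (0, 0)
  -> stationarity OK
Primal feasibility (all g_i <= 0): OK
Dual feasibility (all lambda_i >= 0): FAILS
Complementary slackness (lambda_i * g_i(x) = 0 for all i): OK

Verdict: the first failing condition is dual_feasibility -> dual.

dual


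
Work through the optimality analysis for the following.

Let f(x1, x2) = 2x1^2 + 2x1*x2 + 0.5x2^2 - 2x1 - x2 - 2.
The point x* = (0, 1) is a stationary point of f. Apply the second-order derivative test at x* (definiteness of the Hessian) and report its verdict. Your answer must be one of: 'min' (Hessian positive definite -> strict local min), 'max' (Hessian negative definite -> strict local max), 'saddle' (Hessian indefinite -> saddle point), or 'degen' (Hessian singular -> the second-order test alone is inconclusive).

Compute the Hessian H = grad^2 f:
  H = [[4, 2], [2, 1]]
Verify stationarity: grad f(x*) = H x* + g = (0, 0).
Eigenvalues of H: 0, 5.
H has a zero eigenvalue (singular; positive semidefinite but not definite), so H is neither positive definite, negative definite, nor indefinite. The second-order test alone is inconclusive -> degen.
(Indeed, f is constant along the null direction of H through x*, so x* is not a strict local extremum.)

degen


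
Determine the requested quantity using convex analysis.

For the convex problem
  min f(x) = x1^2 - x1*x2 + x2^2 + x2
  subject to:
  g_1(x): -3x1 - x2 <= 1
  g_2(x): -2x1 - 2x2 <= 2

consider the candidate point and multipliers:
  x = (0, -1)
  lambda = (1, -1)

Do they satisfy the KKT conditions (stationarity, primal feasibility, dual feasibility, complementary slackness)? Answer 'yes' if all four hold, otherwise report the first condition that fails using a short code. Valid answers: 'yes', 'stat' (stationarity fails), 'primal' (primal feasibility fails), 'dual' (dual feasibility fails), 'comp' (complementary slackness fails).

Gradient of f: grad f(x) = Q x + c = (1, -1)
Constraint values g_i(x) = a_i^T x - b_i:
  g_1((0, -1)) = 0
  g_2((0, -1)) = 0
Stationarity residual: grad f(x) + sum_i lambda_i a_i = (0, 0)
  -> stationarity OK
Primal feasibility (all g_i <= 0): OK
Dual feasibility (all lambda_i >= 0): FAILS
Complementary slackness (lambda_i * g_i(x) = 0 for all i): OK

Verdict: the first failing condition is dual_feasibility -> dual.

dual


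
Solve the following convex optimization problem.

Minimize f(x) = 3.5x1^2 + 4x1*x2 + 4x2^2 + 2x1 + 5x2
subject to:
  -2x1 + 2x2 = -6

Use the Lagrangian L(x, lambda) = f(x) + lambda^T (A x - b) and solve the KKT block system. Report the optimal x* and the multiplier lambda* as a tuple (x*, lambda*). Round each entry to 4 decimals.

Form the Lagrangian:
  L(x, lambda) = (1/2) x^T Q x + c^T x + lambda^T (A x - b)
Stationarity (grad_x L = 0): Q x + c + A^T lambda = 0.
Primal feasibility: A x = b.

This gives the KKT block system:
  [ Q   A^T ] [ x     ]   [-c ]
  [ A    0  ] [ lambda ] = [ b ]

Solving the linear system:
  x*      = (1.2609, -1.7391)
  lambda* = (1.9348)
  f(x*)   = 2.7174

x* = (1.2609, -1.7391), lambda* = (1.9348)


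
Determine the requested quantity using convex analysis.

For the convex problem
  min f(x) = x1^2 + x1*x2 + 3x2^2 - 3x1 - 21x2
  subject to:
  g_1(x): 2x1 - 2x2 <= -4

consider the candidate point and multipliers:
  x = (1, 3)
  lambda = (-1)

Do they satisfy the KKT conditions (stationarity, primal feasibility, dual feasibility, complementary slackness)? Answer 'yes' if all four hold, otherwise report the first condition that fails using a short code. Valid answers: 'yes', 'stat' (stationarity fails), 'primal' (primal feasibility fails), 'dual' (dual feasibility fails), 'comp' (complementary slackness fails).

Gradient of f: grad f(x) = Q x + c = (2, -2)
Constraint values g_i(x) = a_i^T x - b_i:
  g_1((1, 3)) = 0
Stationarity residual: grad f(x) + sum_i lambda_i a_i = (0, 0)
  -> stationarity OK
Primal feasibility (all g_i <= 0): OK
Dual feasibility (all lambda_i >= 0): FAILS
Complementary slackness (lambda_i * g_i(x) = 0 for all i): OK

Verdict: the first failing condition is dual_feasibility -> dual.

dual


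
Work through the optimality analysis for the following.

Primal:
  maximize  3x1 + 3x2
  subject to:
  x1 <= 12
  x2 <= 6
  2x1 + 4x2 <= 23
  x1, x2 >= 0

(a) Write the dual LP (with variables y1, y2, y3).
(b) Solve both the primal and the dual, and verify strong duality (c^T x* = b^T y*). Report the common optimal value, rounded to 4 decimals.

The standard primal-dual pair for 'max c^T x s.t. A x <= b, x >= 0' is:
  Dual:  min b^T y  s.t.  A^T y >= c,  y >= 0.

So the dual LP is:
  minimize  12y1 + 6y2 + 23y3
  subject to:
    y1 + 2y3 >= 3
    y2 + 4y3 >= 3
    y1, y2, y3 >= 0

Solving the primal: x* = (11.5, 0).
  primal value c^T x* = 34.5.
Solving the dual: y* = (0, 0, 1.5).
  dual value b^T y* = 34.5.
Strong duality: c^T x* = b^T y*. Confirmed.

34.5


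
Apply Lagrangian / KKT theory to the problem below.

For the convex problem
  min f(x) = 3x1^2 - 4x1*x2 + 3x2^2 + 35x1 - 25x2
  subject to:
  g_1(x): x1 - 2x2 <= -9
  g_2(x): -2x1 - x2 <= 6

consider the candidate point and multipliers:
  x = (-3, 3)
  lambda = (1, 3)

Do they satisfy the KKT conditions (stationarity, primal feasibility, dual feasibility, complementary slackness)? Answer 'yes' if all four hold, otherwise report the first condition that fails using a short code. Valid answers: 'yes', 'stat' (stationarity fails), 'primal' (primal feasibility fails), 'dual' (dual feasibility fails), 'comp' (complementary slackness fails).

Gradient of f: grad f(x) = Q x + c = (5, 5)
Constraint values g_i(x) = a_i^T x - b_i:
  g_1((-3, 3)) = 0
  g_2((-3, 3)) = -3
Stationarity residual: grad f(x) + sum_i lambda_i a_i = (0, 0)
  -> stationarity OK
Primal feasibility (all g_i <= 0): OK
Dual feasibility (all lambda_i >= 0): OK
Complementary slackness (lambda_i * g_i(x) = 0 for all i): FAILS

Verdict: the first failing condition is complementary_slackness -> comp.

comp


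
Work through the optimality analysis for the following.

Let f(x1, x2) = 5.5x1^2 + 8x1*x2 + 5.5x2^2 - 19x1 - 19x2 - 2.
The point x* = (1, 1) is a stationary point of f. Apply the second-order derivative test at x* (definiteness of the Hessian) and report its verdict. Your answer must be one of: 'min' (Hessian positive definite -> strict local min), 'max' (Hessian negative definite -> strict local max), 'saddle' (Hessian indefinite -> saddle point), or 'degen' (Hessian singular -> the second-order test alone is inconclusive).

Compute the Hessian H = grad^2 f:
  H = [[11, 8], [8, 11]]
Verify stationarity: grad f(x*) = H x* + g = (0, 0).
Eigenvalues of H: 3, 19.
Both eigenvalues > 0, so H is positive definite -> x* is a strict local min.

min


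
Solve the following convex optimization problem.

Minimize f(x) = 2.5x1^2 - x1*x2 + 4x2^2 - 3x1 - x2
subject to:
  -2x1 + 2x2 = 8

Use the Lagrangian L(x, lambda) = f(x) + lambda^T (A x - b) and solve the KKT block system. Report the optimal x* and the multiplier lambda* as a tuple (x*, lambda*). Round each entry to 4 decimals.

Form the Lagrangian:
  L(x, lambda) = (1/2) x^T Q x + c^T x + lambda^T (A x - b)
Stationarity (grad_x L = 0): Q x + c + A^T lambda = 0.
Primal feasibility: A x = b.

This gives the KKT block system:
  [ Q   A^T ] [ x     ]   [-c ]
  [ A    0  ] [ lambda ] = [ b ]

Solving the linear system:
  x*      = (-2.1818, 1.8182)
  lambda* = (-7.8636)
  f(x*)   = 33.8182

x* = (-2.1818, 1.8182), lambda* = (-7.8636)


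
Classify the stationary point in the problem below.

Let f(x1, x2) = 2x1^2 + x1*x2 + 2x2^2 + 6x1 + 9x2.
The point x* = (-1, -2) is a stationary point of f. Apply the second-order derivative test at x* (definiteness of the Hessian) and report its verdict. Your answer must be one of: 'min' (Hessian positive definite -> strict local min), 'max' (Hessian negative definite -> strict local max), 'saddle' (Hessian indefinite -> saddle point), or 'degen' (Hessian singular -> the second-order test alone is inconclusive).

Compute the Hessian H = grad^2 f:
  H = [[4, 1], [1, 4]]
Verify stationarity: grad f(x*) = H x* + g = (0, 0).
Eigenvalues of H: 3, 5.
Both eigenvalues > 0, so H is positive definite -> x* is a strict local min.

min


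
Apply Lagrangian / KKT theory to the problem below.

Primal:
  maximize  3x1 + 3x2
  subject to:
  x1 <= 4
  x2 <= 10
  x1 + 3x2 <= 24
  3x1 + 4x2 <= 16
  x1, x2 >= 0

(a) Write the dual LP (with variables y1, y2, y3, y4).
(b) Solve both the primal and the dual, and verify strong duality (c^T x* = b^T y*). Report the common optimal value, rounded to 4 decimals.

The standard primal-dual pair for 'max c^T x s.t. A x <= b, x >= 0' is:
  Dual:  min b^T y  s.t.  A^T y >= c,  y >= 0.

So the dual LP is:
  minimize  4y1 + 10y2 + 24y3 + 16y4
  subject to:
    y1 + y3 + 3y4 >= 3
    y2 + 3y3 + 4y4 >= 3
    y1, y2, y3, y4 >= 0

Solving the primal: x* = (4, 1).
  primal value c^T x* = 15.
Solving the dual: y* = (0.75, 0, 0, 0.75).
  dual value b^T y* = 15.
Strong duality: c^T x* = b^T y*. Confirmed.

15


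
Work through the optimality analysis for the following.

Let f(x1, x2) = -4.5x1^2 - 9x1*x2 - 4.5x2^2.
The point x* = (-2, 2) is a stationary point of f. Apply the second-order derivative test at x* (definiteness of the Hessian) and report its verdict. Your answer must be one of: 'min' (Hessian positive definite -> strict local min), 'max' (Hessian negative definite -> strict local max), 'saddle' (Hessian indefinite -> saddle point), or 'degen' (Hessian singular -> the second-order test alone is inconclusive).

Compute the Hessian H = grad^2 f:
  H = [[-9, -9], [-9, -9]]
Verify stationarity: grad f(x*) = H x* + g = (0, 0).
Eigenvalues of H: -18, 0.
H has a zero eigenvalue (singular; negative semidefinite but not definite), so H is neither positive definite, negative definite, nor indefinite. The second-order test alone is inconclusive -> degen.
(Indeed, f is constant along the null direction of H through x*, so x* is not a strict local extremum.)

degen


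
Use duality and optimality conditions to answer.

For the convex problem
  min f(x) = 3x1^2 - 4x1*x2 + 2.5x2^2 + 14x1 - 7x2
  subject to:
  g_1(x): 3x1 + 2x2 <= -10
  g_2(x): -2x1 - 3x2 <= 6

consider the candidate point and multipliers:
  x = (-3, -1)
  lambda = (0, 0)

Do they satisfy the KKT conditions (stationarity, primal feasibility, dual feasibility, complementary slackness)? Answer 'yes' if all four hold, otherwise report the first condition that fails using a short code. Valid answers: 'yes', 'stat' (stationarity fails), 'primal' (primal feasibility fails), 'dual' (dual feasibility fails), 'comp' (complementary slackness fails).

Gradient of f: grad f(x) = Q x + c = (0, 0)
Constraint values g_i(x) = a_i^T x - b_i:
  g_1((-3, -1)) = -1
  g_2((-3, -1)) = 3
Stationarity residual: grad f(x) + sum_i lambda_i a_i = (0, 0)
  -> stationarity OK
Primal feasibility (all g_i <= 0): FAILS
Dual feasibility (all lambda_i >= 0): OK
Complementary slackness (lambda_i * g_i(x) = 0 for all i): OK

Verdict: the first failing condition is primal_feasibility -> primal.

primal


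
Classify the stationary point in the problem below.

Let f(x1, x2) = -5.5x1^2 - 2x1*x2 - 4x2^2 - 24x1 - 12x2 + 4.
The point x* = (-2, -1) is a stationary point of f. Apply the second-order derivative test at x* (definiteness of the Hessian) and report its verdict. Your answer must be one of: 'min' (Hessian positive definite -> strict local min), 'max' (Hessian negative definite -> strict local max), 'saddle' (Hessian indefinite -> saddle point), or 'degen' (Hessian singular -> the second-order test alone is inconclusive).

Compute the Hessian H = grad^2 f:
  H = [[-11, -2], [-2, -8]]
Verify stationarity: grad f(x*) = H x* + g = (0, 0).
Eigenvalues of H: -12, -7.
Both eigenvalues < 0, so H is negative definite -> x* is a strict local max.

max


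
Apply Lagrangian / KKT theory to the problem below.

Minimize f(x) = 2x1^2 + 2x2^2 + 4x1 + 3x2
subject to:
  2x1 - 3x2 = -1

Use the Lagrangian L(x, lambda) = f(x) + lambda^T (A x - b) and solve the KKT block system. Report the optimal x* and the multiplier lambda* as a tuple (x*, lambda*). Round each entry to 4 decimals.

Form the Lagrangian:
  L(x, lambda) = (1/2) x^T Q x + c^T x + lambda^T (A x - b)
Stationarity (grad_x L = 0): Q x + c + A^T lambda = 0.
Primal feasibility: A x = b.

This gives the KKT block system:
  [ Q   A^T ] [ x     ]   [-c ]
  [ A    0  ] [ lambda ] = [ b ]

Solving the linear system:
  x*      = (-1.1923, -0.4615)
  lambda* = (0.3846)
  f(x*)   = -2.8846

x* = (-1.1923, -0.4615), lambda* = (0.3846)


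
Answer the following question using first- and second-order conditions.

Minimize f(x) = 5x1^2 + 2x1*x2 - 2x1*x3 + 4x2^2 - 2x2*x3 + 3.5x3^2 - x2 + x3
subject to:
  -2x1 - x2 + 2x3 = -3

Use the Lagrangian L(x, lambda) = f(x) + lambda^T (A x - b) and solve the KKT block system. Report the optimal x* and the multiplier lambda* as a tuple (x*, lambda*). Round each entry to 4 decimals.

Form the Lagrangian:
  L(x, lambda) = (1/2) x^T Q x + c^T x + lambda^T (A x - b)
Stationarity (grad_x L = 0): Q x + c + A^T lambda = 0.
Primal feasibility: A x = b.

This gives the KKT block system:
  [ Q   A^T ] [ x     ]   [-c ]
  [ A    0  ] [ lambda ] = [ b ]

Solving the linear system:
  x*      = (0.4603, 0.2063, -0.9365)
  lambda* = (3.4444)
  f(x*)   = 4.5952

x* = (0.4603, 0.2063, -0.9365), lambda* = (3.4444)


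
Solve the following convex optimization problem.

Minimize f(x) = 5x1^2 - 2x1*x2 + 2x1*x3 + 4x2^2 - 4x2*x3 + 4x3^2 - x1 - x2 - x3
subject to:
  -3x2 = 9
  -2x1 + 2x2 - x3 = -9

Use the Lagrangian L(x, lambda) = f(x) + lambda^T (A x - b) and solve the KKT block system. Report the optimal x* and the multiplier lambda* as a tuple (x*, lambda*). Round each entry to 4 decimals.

Form the Lagrangian:
  L(x, lambda) = (1/2) x^T Q x + c^T x + lambda^T (A x - b)
Stationarity (grad_x L = 0): Q x + c + A^T lambda = 0.
Primal feasibility: A x = b.

This gives the KKT block system:
  [ Q   A^T ] [ x     ]   [-c ]
  [ A    0  ] [ lambda ] = [ b ]

Solving the linear system:
  x*      = (1.7353, -3, -0.4706)
  lambda* = (-1.7255, 10.7059)
  f(x*)   = 56.8088

x* = (1.7353, -3, -0.4706), lambda* = (-1.7255, 10.7059)


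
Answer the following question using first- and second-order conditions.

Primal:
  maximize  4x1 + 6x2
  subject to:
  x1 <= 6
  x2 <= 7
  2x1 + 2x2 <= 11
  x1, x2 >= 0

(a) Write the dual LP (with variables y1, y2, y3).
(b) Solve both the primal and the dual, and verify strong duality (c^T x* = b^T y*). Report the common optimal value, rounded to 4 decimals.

The standard primal-dual pair for 'max c^T x s.t. A x <= b, x >= 0' is:
  Dual:  min b^T y  s.t.  A^T y >= c,  y >= 0.

So the dual LP is:
  minimize  6y1 + 7y2 + 11y3
  subject to:
    y1 + 2y3 >= 4
    y2 + 2y3 >= 6
    y1, y2, y3 >= 0

Solving the primal: x* = (0, 5.5).
  primal value c^T x* = 33.
Solving the dual: y* = (0, 0, 3).
  dual value b^T y* = 33.
Strong duality: c^T x* = b^T y*. Confirmed.

33


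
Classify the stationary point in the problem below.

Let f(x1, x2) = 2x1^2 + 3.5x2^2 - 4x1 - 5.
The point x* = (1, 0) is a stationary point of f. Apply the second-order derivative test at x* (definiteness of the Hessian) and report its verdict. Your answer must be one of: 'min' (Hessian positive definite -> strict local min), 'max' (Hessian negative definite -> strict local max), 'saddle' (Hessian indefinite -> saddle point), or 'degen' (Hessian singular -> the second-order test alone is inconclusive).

Compute the Hessian H = grad^2 f:
  H = [[4, 0], [0, 7]]
Verify stationarity: grad f(x*) = H x* + g = (0, 0).
Eigenvalues of H: 4, 7.
Both eigenvalues > 0, so H is positive definite -> x* is a strict local min.

min


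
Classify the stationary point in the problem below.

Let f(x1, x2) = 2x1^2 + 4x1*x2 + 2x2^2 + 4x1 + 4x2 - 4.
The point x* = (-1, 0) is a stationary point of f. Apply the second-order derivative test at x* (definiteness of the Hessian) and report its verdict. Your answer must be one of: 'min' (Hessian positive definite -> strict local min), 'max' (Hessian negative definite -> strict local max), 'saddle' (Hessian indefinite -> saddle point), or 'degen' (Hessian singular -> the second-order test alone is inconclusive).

Compute the Hessian H = grad^2 f:
  H = [[4, 4], [4, 4]]
Verify stationarity: grad f(x*) = H x* + g = (0, 0).
Eigenvalues of H: 0, 8.
H has a zero eigenvalue (singular; positive semidefinite but not definite), so H is neither positive definite, negative definite, nor indefinite. The second-order test alone is inconclusive -> degen.
(Indeed, f is constant along the null direction of H through x*, so x* is not a strict local extremum.)

degen


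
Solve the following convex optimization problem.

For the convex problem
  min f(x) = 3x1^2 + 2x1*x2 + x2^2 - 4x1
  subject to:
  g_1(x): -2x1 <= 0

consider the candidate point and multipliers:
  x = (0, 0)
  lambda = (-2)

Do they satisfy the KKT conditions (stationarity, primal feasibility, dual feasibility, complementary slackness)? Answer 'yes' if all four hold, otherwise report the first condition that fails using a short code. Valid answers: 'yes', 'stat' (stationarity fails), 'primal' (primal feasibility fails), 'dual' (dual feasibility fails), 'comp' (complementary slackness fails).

Gradient of f: grad f(x) = Q x + c = (-4, 0)
Constraint values g_i(x) = a_i^T x - b_i:
  g_1((0, 0)) = 0
Stationarity residual: grad f(x) + sum_i lambda_i a_i = (0, 0)
  -> stationarity OK
Primal feasibility (all g_i <= 0): OK
Dual feasibility (all lambda_i >= 0): FAILS
Complementary slackness (lambda_i * g_i(x) = 0 for all i): OK

Verdict: the first failing condition is dual_feasibility -> dual.

dual


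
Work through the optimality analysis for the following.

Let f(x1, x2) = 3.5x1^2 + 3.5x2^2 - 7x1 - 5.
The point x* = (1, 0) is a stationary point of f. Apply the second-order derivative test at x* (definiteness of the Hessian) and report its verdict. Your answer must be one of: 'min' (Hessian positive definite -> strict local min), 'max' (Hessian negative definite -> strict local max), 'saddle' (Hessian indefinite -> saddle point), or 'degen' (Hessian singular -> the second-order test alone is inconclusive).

Compute the Hessian H = grad^2 f:
  H = [[7, 0], [0, 7]]
Verify stationarity: grad f(x*) = H x* + g = (0, 0).
Eigenvalues of H: 7, 7.
Both eigenvalues > 0, so H is positive definite -> x* is a strict local min.

min


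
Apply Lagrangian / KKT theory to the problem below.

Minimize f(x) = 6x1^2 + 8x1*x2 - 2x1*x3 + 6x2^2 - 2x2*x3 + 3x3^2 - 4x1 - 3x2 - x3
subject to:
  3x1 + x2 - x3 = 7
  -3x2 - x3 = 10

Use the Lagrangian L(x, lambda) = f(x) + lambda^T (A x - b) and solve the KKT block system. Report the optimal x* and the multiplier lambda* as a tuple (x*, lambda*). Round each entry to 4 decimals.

Form the Lagrangian:
  L(x, lambda) = (1/2) x^T Q x + c^T x + lambda^T (A x - b)
Stationarity (grad_x L = 0): Q x + c + A^T lambda = 0.
Primal feasibility: A x = b.

This gives the KKT block system:
  [ Q   A^T ] [ x     ]   [-c ]
  [ A    0  ] [ lambda ] = [ b ]

Solving the linear system:
  x*      = (2.8853, -2.914, -1.2581)
  lambda* = (-3.276, -5.2151)
  f(x*)   = 36.7706

x* = (2.8853, -2.914, -1.2581), lambda* = (-3.276, -5.2151)


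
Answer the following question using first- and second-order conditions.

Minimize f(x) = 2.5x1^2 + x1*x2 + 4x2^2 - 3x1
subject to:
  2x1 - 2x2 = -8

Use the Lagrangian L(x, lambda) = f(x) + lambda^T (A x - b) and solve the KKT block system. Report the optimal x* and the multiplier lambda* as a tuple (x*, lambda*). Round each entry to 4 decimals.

Form the Lagrangian:
  L(x, lambda) = (1/2) x^T Q x + c^T x + lambda^T (A x - b)
Stationarity (grad_x L = 0): Q x + c + A^T lambda = 0.
Primal feasibility: A x = b.

This gives the KKT block system:
  [ Q   A^T ] [ x     ]   [-c ]
  [ A    0  ] [ lambda ] = [ b ]

Solving the linear system:
  x*      = (-2.2, 1.8)
  lambda* = (6.1)
  f(x*)   = 27.7

x* = (-2.2, 1.8), lambda* = (6.1)


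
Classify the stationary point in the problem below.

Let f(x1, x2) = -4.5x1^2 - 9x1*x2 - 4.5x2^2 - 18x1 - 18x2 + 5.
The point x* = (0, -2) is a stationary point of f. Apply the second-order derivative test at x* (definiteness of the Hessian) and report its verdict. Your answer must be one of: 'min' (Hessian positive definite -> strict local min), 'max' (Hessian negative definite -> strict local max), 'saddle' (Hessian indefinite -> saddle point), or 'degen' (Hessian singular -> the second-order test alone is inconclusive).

Compute the Hessian H = grad^2 f:
  H = [[-9, -9], [-9, -9]]
Verify stationarity: grad f(x*) = H x* + g = (0, 0).
Eigenvalues of H: -18, 0.
H has a zero eigenvalue (singular; negative semidefinite but not definite), so H is neither positive definite, negative definite, nor indefinite. The second-order test alone is inconclusive -> degen.
(Indeed, f is constant along the null direction of H through x*, so x* is not a strict local extremum.)

degen


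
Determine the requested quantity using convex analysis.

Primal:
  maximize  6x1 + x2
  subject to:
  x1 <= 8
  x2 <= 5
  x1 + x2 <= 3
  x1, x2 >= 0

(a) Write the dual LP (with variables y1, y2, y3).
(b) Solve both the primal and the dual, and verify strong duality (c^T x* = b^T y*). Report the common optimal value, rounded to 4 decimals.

The standard primal-dual pair for 'max c^T x s.t. A x <= b, x >= 0' is:
  Dual:  min b^T y  s.t.  A^T y >= c,  y >= 0.

So the dual LP is:
  minimize  8y1 + 5y2 + 3y3
  subject to:
    y1 + y3 >= 6
    y2 + y3 >= 1
    y1, y2, y3 >= 0

Solving the primal: x* = (3, 0).
  primal value c^T x* = 18.
Solving the dual: y* = (0, 0, 6).
  dual value b^T y* = 18.
Strong duality: c^T x* = b^T y*. Confirmed.

18


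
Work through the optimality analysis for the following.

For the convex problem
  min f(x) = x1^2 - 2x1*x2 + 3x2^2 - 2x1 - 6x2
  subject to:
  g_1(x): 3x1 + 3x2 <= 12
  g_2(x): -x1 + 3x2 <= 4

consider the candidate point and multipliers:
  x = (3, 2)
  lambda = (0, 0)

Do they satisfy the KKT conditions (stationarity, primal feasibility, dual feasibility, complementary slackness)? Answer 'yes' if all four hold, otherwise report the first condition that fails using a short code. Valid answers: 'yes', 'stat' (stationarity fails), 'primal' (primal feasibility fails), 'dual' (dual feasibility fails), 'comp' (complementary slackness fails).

Gradient of f: grad f(x) = Q x + c = (0, 0)
Constraint values g_i(x) = a_i^T x - b_i:
  g_1((3, 2)) = 3
  g_2((3, 2)) = -1
Stationarity residual: grad f(x) + sum_i lambda_i a_i = (0, 0)
  -> stationarity OK
Primal feasibility (all g_i <= 0): FAILS
Dual feasibility (all lambda_i >= 0): OK
Complementary slackness (lambda_i * g_i(x) = 0 for all i): OK

Verdict: the first failing condition is primal_feasibility -> primal.

primal


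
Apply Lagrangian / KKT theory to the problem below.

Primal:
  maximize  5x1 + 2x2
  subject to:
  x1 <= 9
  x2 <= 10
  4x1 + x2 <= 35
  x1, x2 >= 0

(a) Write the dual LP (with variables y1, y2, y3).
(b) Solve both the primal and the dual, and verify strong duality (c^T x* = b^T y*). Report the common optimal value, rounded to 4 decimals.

The standard primal-dual pair for 'max c^T x s.t. A x <= b, x >= 0' is:
  Dual:  min b^T y  s.t.  A^T y >= c,  y >= 0.

So the dual LP is:
  minimize  9y1 + 10y2 + 35y3
  subject to:
    y1 + 4y3 >= 5
    y2 + y3 >= 2
    y1, y2, y3 >= 0

Solving the primal: x* = (6.25, 10).
  primal value c^T x* = 51.25.
Solving the dual: y* = (0, 0.75, 1.25).
  dual value b^T y* = 51.25.
Strong duality: c^T x* = b^T y*. Confirmed.

51.25
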